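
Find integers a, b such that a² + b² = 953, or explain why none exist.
13² + 28² (a=13, b=28)

Factorization: 953 = 953
By Fermat: n is sum of two squares iff every prime p ≡ 3 (mod 4) appears to even power.
All primes ≡ 3 (mod 4) appear to even power.
Search a = 0, 1, 2, … for 953 - a² a perfect square: first hit at a = 13: 953 - 169 = 784 = 28².
953 = 13² + 28² = 169 + 784 ✓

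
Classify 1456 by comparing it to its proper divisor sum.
abundant

Proper divisors of 1456: sum = 1 + 2 + 4 + 7 + 8 + 13 + 14 + 16 + ... + 182 + 208 + 364 + 728 (19 divisors) = 2016
Since 2016 > 1456, 1456 is abundant.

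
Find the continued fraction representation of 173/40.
[4; 3, 13]

Euclidean algorithm steps:
173 = 4 × 40 + 13
40 = 3 × 13 + 1
13 = 13 × 1 + 0
Continued fraction: [4; 3, 13]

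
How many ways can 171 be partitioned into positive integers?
301384802048

p(n) counts ways to write n as a sum of positive integers (order ignored).
Euler's pentagonal recurrence: p(k) = p(k-1) + p(k-2) - p(k-5) - p(k-7) + p(k-12) + p(k-15) - ... (offsets j(3j∓1)/2, signs ++--, p(0)=1, p(<0)=0).
DP table for k = 0..170: p(0)=1, p(1)=1, p(2)=2, p(3)=3, p(4)=5, p(5)=7, p(6)=11, p(7)=15, p(8)=22, p(9)=30, p(10)=42, p(11)=56, p(12)=77, p(13)=101, p(14)=135, p(15)=176, p(16)=231, p(17)=297, p(18)=385, p(19)=490, p(20)=627, p(21)=792, p(22)=1002, p(23)=1255, p(24)=1575, p(25)=1958, p(26)=2436, p(27)=3010, p(28)=3718, p(29)=4565, p(30)=5604, p(31)=6842, p(32)=8349, p(33)=10143, p(34)=12310, p(35)=14883, p(36)=17977, p(37)=21637, p(38)=26015, p(39)=31185, p(40)=37338, p(41)=44583, p(42)=53174, p(43)=63261, p(44)=75175, p(45)=89134, p(46)=105558, p(47)=124754, p(48)=147273, p(49)=173525, p(50)=204226, p(51)=239943, p(52)=281589, p(53)=329931, p(54)=386155, p(55)=451276, p(56)=526823, p(57)=614154, p(58)=715220, p(59)=831820, p(60)=966467, p(61)=1121505, p(62)=1300156, p(63)=1505499, p(64)=1741630, p(65)=2012558, p(66)=2323520, p(67)=2679689, p(68)=3087735, p(69)=3554345, p(70)=4087968, p(71)=4697205, p(72)=5392783, p(73)=6185689, p(74)=7089500, p(75)=8118264, p(76)=9289091, p(77)=10619863, p(78)=12132164, p(79)=13848650, p(80)=15796476, p(81)=18004327, p(82)=20506255, p(83)=23338469, p(84)=26543660, p(85)=30167357, p(86)=34262962, p(87)=38887673, p(88)=44108109, p(89)=49995925, p(90)=56634173, p(91)=64112359, p(92)=72533807, p(93)=82010177, p(94)=92669720, p(95)=104651419, p(96)=118114304, p(97)=133230930, p(98)=150198136, p(99)=169229875, p(100)=190569292, p(101)=214481126, p(102)=241265379, p(103)=271248950, p(104)=304801365, p(105)=342325709, p(106)=384276336, p(107)=431149389, p(108)=483502844, p(109)=541946240, p(110)=607163746, p(111)=679903203, p(112)=761002156, p(113)=851376628, p(114)=952050665, p(115)=1064144451, p(116)=1188908248, p(117)=1327710076, p(118)=1482074143, p(119)=1653668665, p(120)=1844349560, p(121)=2056148051, p(122)=2291320912, p(123)=2552338241, p(124)=2841940500, p(125)=3163127352, p(126)=3519222692, p(127)=3913864295, p(128)=4351078600, p(129)=4835271870, p(130)=5371315400, p(131)=5964539504, p(132)=6620830889, p(133)=7346629512, p(134)=8149040695, p(135)=9035836076, p(136)=10015581680, p(137)=11097645016, p(138)=12292341831, p(139)=13610949895, p(140)=15065878135, p(141)=16670689208, p(142)=18440293320, p(143)=20390982757, p(144)=22540654445, p(145)=24908858009, p(146)=27517052599, p(147)=30388671978, p(148)=33549419497, p(149)=37027355200, p(150)=40853235313, p(151)=45060624582, p(152)=49686288421, p(153)=54770336324, p(154)=60356673280, p(155)=66493182097, p(156)=73232243759, p(157)=80630964769, p(158)=88751778802, p(159)=97662728555, p(160)=107438159466, p(161)=118159068427, p(162)=129913904637, p(163)=142798995930, p(164)=156919475295, p(165)=172389800255, p(166)=189334822579, p(167)=207890420102, p(168)=228204732751, p(169)=250438925115, p(170)=274768617130.
Final step: p(171) = p(170) + p(169) - p(166) - p(164) + p(159) + p(156) - p(149) - p(145) + p(136) + p(131) - p(120) - p(114) + p(101) + p(94) - p(79) - p(71) + p(54) + p(45) - p(26) - p(16)
= 274768617130 + 250438925115 - 189334822579 - 156919475295 + 97662728555 + 73232243759 - 37027355200 - 24908858009 + 10015581680 + 5964539504 - 1844349560 - 952050665 + 214481126 + 92669720 - 13848650 - 4697205 + 386155 + 89134 - 2436 - 231
= 301384802048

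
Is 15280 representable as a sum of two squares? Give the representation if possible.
Not possible

Factorization: 15280 = 2^4 × 5 × 191
By Fermat: n is sum of two squares iff every prime p ≡ 3 (mod 4) appears to even power.
Prime(s) ≡ 3 (mod 4) with odd exponent: [(191, 1)]
Therefore 15280 cannot be expressed as a² + b².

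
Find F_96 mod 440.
272

Matrix identity: Q^n = [[F_(n+1), F_n], [F_n, F_(n-1)]] with Q = [[1,1],[1,0]].
n = 96 = 1100000₂. Square-and-multiply, entries mod 440:
Q^1 = [[1,1],[1,0]]
Q^3 = (Q^1)²·Q = [[3,2],[2,1]]
Q^6 = (Q^3)² = [[13,8],[8,5]]
Q^12 = (Q^6)² = [[233,144],[144,89]]
Q^24 = (Q^12)² = [[225,168],[168,57]]
Q^48 = (Q^24)² = [[89,296],[296,233]]
Q^96 = (Q^48)² = [[57,272],[272,225]]
F_96 mod 440 = Q^96[0][1] = 272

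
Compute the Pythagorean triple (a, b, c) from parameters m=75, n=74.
(149, 11100, 11101)

Euclid's formula: a = m² - n², b = 2mn, c = m² + n²
m = 75, n = 74
a = 75² - 74² = 5625 - 5476 = 149
b = 2 × 75 × 74 = 11100
c = 75² + 74² = 5625 + 5476 = 11101
Verification: 149² + 11100² = 22201 + 123210000 = 123232201 = 11101² ✓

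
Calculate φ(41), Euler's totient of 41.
40

41 = 41
φ(n) = n × ∏(1 - 1/p) for each prime p dividing n
φ(41) = 41 × (1 - 1/41) = 40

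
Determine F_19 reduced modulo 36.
5

Matrix identity: Q^n = [[F_(n+1), F_n], [F_n, F_(n-1)]] with Q = [[1,1],[1,0]].
n = 19 = 10011₂. Square-and-multiply, entries mod 36:
Q^1 = [[1,1],[1,0]]
Q^2 = (Q^1)² = [[2,1],[1,1]]
Q^4 = (Q^2)² = [[5,3],[3,2]]
Q^9 = (Q^4)²·Q = [[19,34],[34,21]]
Q^19 = (Q^9)²·Q = [[33,5],[5,28]]
F_19 mod 36 = Q^19[0][1] = 5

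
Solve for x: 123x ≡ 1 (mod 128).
51

gcd(123, 128) = 1, so the inverse exists.
Extended Euclidean algorithm on (128, 123):
128 = 1 × 123 + 5  ⟹  5 = (1)·128 + (-1)·123
123 = 24 × 5 + 3  ⟹  3 = (-24)·128 + (25)·123
5 = 1 × 3 + 2  ⟹  2 = (25)·128 + (-26)·123
3 = 1 × 2 + 1  ⟹  1 = (-49)·128 + (51)·123
So (51)·123 ≡ 1 (mod 128), i.e. 123^(-1) ≡ 51 (mod 128).
Check: 123 × 51 = 6273 ≡ 1 (mod 128)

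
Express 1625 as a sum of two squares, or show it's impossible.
5² + 40² (a=5, b=40)

Factorization: 1625 = 5^3 × 13
By Fermat: n is sum of two squares iff every prime p ≡ 3 (mod 4) appears to even power.
All primes ≡ 3 (mod 4) appear to even power.
Search a = 0, 1, 2, … for 1625 - a² a perfect square: first hit at a = 5: 1625 - 25 = 1600 = 40².
1625 = 5² + 40² = 25 + 1600 ✓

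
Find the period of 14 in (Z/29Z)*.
28

29 is prime, so ord(14) divides φ(29) = 28.
Divisors of 28: 1, 2, 4, 7, 14, 28.
Repeated squaring: 14^1 ≡ 14, 14^2 ≡ 22, 14^4 ≡ 20, 14^8 ≡ 23, 14^16 ≡ 7 (mod 29).
Test 14^d mod 29 for each divisor d in increasing order:
14^1 ≡ 14
14^2 ≡ 22
14^4 ≡ 20
14^7 = 14^4·14^2·14^1 ≡ 12
14^14 = 14^8·14^4·14^2 ≡ 28
14^28 = 14^16·14^8·14^4 ≡ 1  ← first divisor giving 1
The order is 28.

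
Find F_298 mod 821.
308

Matrix identity: Q^n = [[F_(n+1), F_n], [F_n, F_(n-1)]] with Q = [[1,1],[1,0]].
n = 298 = 100101010₂. Square-and-multiply, entries mod 821:
Q^1 = [[1,1],[1,0]]
Q^2 = (Q^1)² = [[2,1],[1,1]]
Q^4 = (Q^2)² = [[5,3],[3,2]]
Q^9 = (Q^4)²·Q = [[55,34],[34,21]]
Q^18 = (Q^9)² = [[76,121],[121,776]]
Q^37 = (Q^18)²·Q = [[359,713],[713,467]]
Q^74 = (Q^37)² = [[154,281],[281,694]]
Q^149 = (Q^74)²·Q = [[250,52],[52,198]]
Q^298 = (Q^149)² = [[345,308],[308,37]]
F_298 mod 821 = Q^298[0][1] = 308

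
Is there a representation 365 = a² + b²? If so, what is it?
2² + 19² (a=2, b=19)

Factorization: 365 = 5 × 73
By Fermat: n is sum of two squares iff every prime p ≡ 3 (mod 4) appears to even power.
All primes ≡ 3 (mod 4) appear to even power.
Search a = 0, 1, 2, … for 365 - a² a perfect square: first hit at a = 2: 365 - 4 = 361 = 19².
365 = 2² + 19² = 4 + 361 ✓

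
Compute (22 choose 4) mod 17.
5

Using Lucas' theorem:
Write n=22 and k=4 in base 17:
n in base 17: [1, 5]
k in base 17: [0, 4]
C(22,4) mod 17 = ∏ C(n_i, k_i) mod 17
Digit binomials (mod 17): C(1,0) = 1; C(5,4) = 5
Product: 1 × 5 = 5 ≡ 5 (mod 17)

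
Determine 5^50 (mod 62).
25

Repeated squaring. Binary of 50 = 110010.
5^1 ≡ 5 (mod 62); 5^2 ≡ 25 (mod 62); 5^4 ≡ 5 (mod 62); 5^8 ≡ 25 (mod 62); 5^16 ≡ 5 (mod 62); 5^32 ≡ 25 (mod 62)
5^50 = 5^2 × 5^16 × 5^32 ≡ 25 (mod 62)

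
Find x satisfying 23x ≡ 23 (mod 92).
x ≡ 1 (mod 4)

gcd(23, 92) = 23, which divides 23, so solutions exist.
Divide through by 23: x ≡ 1 (mod 4).
The coefficient of x is now 1, so x ≡ 1 (mod 4).
Check: 23 × 1 = 23 ≡ 23 (mod 92).
x ≡ 1 (mod 4), giving 23 solutions mod 92.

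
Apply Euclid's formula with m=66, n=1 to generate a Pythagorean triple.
(4355, 132, 4357)

Euclid's formula: a = m² - n², b = 2mn, c = m² + n²
m = 66, n = 1
a = 66² - 1² = 4356 - 1 = 4355
b = 2 × 66 × 1 = 132
c = 66² + 1² = 4356 + 1 = 4357
Verification: 4355² + 132² = 18966025 + 17424 = 18983449 = 4357² ✓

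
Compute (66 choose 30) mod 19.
0

Using Lucas' theorem:
Write n=66 and k=30 in base 19:
n in base 19: [3, 9]
k in base 19: [1, 11]
C(66,30) mod 19 = ∏ C(n_i, k_i) mod 19
Digit binomials (mod 19): C(3,1) = 3; C(9,11) = 0 (k_i > n_i)
Product: 3 × 0 = 0 ≡ 0 (mod 19)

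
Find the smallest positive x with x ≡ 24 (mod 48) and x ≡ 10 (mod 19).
504

Using Chinese Remainder Theorem:
M = 48 × 19 = 912
M1 = 19, M2 = 48
y1 = 19^(-1) mod 48 = 43
y2 = 48^(-1) mod 19 = 2
x = (24×19×43 + 10×48×2) mod 912 = 504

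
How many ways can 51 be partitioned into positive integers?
239943

p(n) counts ways to write n as a sum of positive integers (order ignored).
Euler's pentagonal recurrence: p(k) = p(k-1) + p(k-2) - p(k-5) - p(k-7) + p(k-12) + p(k-15) - ... (offsets j(3j∓1)/2, signs ++--, p(0)=1, p(<0)=0).
DP table for k = 0..50: p(0)=1, p(1)=1, p(2)=2, p(3)=3, p(4)=5, p(5)=7, p(6)=11, p(7)=15, p(8)=22, p(9)=30, p(10)=42, p(11)=56, p(12)=77, p(13)=101, p(14)=135, p(15)=176, p(16)=231, p(17)=297, p(18)=385, p(19)=490, p(20)=627, p(21)=792, p(22)=1002, p(23)=1255, p(24)=1575, p(25)=1958, p(26)=2436, p(27)=3010, p(28)=3718, p(29)=4565, p(30)=5604, p(31)=6842, p(32)=8349, p(33)=10143, p(34)=12310, p(35)=14883, p(36)=17977, p(37)=21637, p(38)=26015, p(39)=31185, p(40)=37338, p(41)=44583, p(42)=53174, p(43)=63261, p(44)=75175, p(45)=89134, p(46)=105558, p(47)=124754, p(48)=147273, p(49)=173525, p(50)=204226.
Final step: p(51) = p(50) + p(49) - p(46) - p(44) + p(39) + p(36) - p(29) - p(25) + p(16) + p(11) - p(0)
= 204226 + 173525 - 105558 - 75175 + 31185 + 17977 - 4565 - 1958 + 231 + 56 - 1
= 239943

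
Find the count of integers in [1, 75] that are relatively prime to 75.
40

75 = 3 × 5^2
φ(n) = n × ∏(1 - 1/p) for each prime p dividing n
φ(75) = 75 × (1 - 1/3) × (1 - 1/5) = 40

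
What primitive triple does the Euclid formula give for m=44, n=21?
(1495, 1848, 2377)

Euclid's formula: a = m² - n², b = 2mn, c = m² + n²
m = 44, n = 21
a = 44² - 21² = 1936 - 441 = 1495
b = 2 × 44 × 21 = 1848
c = 44² + 21² = 1936 + 441 = 2377
Verification: 1495² + 1848² = 2235025 + 3415104 = 5650129 = 2377² ✓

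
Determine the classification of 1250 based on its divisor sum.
deficient

Proper divisors of 1250: sum = 1 + 2 + 5 + 10 + 25 + 50 + 125 + 250 + 625 = 1093
Since 1093 < 1250, 1250 is deficient.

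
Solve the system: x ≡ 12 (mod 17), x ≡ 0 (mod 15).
165

Using Chinese Remainder Theorem:
M = 17 × 15 = 255
M1 = 15, M2 = 17
y1 = 15^(-1) mod 17 = 8
y2 = 17^(-1) mod 15 = 8
x = (12×15×8 + 0×17×8) mod 255 = 165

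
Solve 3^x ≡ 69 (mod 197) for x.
189

Baby-step giant-step with step n = ⌈√197⌉ = 15.
Baby steps 3^j mod 197 (j:value) for j=0..14: 0:1, 1:3, 2:9, 3:27, 4:81, 5:46, 6:138, 7:20, 8:60, 9:180, 10:146, 11:44, 12:132, 13:2, 14:6.
Giant-step multiplier: 3^(-15) ≡ 3^(196-15) = 3^181 ≡ 11 (mod 197).
Giant steps γ_i = 69·11^i mod 197: γ_0=69, γ_1=168, γ_2=75, γ_3=37, γ_4=13, γ_5=143, γ_6=194, γ_7=164, γ_8=31, γ_9=144, γ_10=8, γ_11=88, γ_12=180 (in table at j=9).
x = i·n + j = 12·15 + 9 = 189.
Check: 3^189 ≡ 69 (mod 197).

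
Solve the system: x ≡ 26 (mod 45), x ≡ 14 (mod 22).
476

Using Chinese Remainder Theorem:
M = 45 × 22 = 990
M1 = 22, M2 = 45
y1 = 22^(-1) mod 45 = 43
y2 = 45^(-1) mod 22 = 1
x = (26×22×43 + 14×45×1) mod 990 = 476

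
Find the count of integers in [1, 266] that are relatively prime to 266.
108

266 = 2 × 7 × 19
φ(n) = n × ∏(1 - 1/p) for each prime p dividing n
φ(266) = 266 × (1 - 1/2) × (1 - 1/7) × (1 - 1/19) = 108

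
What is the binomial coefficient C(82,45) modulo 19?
0

Using Lucas' theorem:
Write n=82 and k=45 in base 19:
n in base 19: [4, 6]
k in base 19: [2, 7]
C(82,45) mod 19 = ∏ C(n_i, k_i) mod 19
Digit binomials (mod 19): C(4,2) = 6; C(6,7) = 0 (k_i > n_i)
Product: 6 × 0 = 0 ≡ 0 (mod 19)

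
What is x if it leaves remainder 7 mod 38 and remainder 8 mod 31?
349

Using Chinese Remainder Theorem:
M = 38 × 31 = 1178
M1 = 31, M2 = 38
y1 = 31^(-1) mod 38 = 27
y2 = 38^(-1) mod 31 = 9
x = (7×31×27 + 8×38×9) mod 1178 = 349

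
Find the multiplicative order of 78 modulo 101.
25

101 is prime, so ord(78) divides φ(101) = 100.
Divisors of 100: 1, 2, 4, 5, 10, 20, 25, 50, 100.
Repeated squaring: 78^1 ≡ 78, 78^2 ≡ 24, 78^4 ≡ 71, 78^8 ≡ 92, 78^16 ≡ 81, 78^32 ≡ 97, 78^64 ≡ 16 (mod 101).
Test 78^d mod 101 for each divisor d in increasing order:
78^1 ≡ 78
78^2 ≡ 24
78^4 ≡ 71
78^5 = 78^4·78^1 ≡ 84
78^10 = 78^8·78^2 ≡ 87
78^20 = 78^16·78^4 ≡ 95
78^25 = 78^16·78^8·78^1 ≡ 1  ← first divisor giving 1
The order is 25.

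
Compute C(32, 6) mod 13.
1

Using Lucas' theorem:
Write n=32 and k=6 in base 13:
n in base 13: [2, 6]
k in base 13: [0, 6]
C(32,6) mod 13 = ∏ C(n_i, k_i) mod 13
Digit binomials (mod 13): C(2,0) = 1; C(6,6) = 1
Product: 1 × 1 = 1 ≡ 1 (mod 13)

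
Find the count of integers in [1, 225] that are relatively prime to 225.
120

225 = 3^2 × 5^2
φ(n) = n × ∏(1 - 1/p) for each prime p dividing n
φ(225) = 225 × (1 - 1/3) × (1 - 1/5) = 120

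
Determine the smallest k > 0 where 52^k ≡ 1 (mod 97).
32

97 is prime, so ord(52) divides φ(97) = 96.
Divisors of 96: 1, 2, 3, 4, 6, 8, 12, 16, 24, 32, 48, 96.
Repeated squaring: 52^1 ≡ 52, 52^2 ≡ 85, 52^4 ≡ 47, 52^8 ≡ 75, 52^16 ≡ 96, 52^32 ≡ 1, 52^64 ≡ 1 (mod 97).
Test 52^d mod 97 for each divisor d in increasing order:
52^1 ≡ 52
52^2 ≡ 85
52^3 = 52^2·52^1 ≡ 55
52^4 ≡ 47
52^6 = 52^4·52^2 ≡ 18
52^8 ≡ 75
52^12 = 52^8·52^4 ≡ 33
52^16 ≡ 96
52^24 = 52^16·52^8 ≡ 22
52^32 ≡ 1  ← first divisor giving 1
The order is 32.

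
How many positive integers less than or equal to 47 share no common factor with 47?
46

47 = 47
φ(n) = n × ∏(1 - 1/p) for each prime p dividing n
φ(47) = 47 × (1 - 1/47) = 46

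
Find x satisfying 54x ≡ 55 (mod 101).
x ≡ 59 (mod 101)

gcd(54, 101) = 1, which divides 55, so solutions exist.
Find 54^(-1) mod 101 by the extended Euclidean algorithm:
101 = 1 × 54 + 47  ⟹  47 = (1)·101 + (-1)·54
54 = 1 × 47 + 7  ⟹  7 = (-1)·101 + (2)·54
47 = 6 × 7 + 5  ⟹  5 = (7)·101 + (-13)·54
7 = 1 × 5 + 2  ⟹  2 = (-8)·101 + (15)·54
5 = 2 × 2 + 1  ⟹  1 = (23)·101 + (-43)·54
So (-43)·54 ≡ 1 (mod 101), i.e. 54^(-1) ≡ -43 ≡ 58 (mod 101).
x ≡ 58 × 55 = 3190 ≡ 59 (mod 101).
Check: 54 × 59 = 3186 ≡ 55 (mod 101).
Unique solution: x ≡ 59 (mod 101)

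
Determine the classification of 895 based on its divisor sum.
deficient

Proper divisors of 895: sum = 1 + 5 + 179 = 185
Since 185 < 895, 895 is deficient.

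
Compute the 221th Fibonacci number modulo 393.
365

Matrix identity: Q^n = [[F_(n+1), F_n], [F_n, F_(n-1)]] with Q = [[1,1],[1,0]].
n = 221 = 11011101₂. Square-and-multiply, entries mod 393:
Q^1 = [[1,1],[1,0]]
Q^3 = (Q^1)²·Q = [[3,2],[2,1]]
Q^6 = (Q^3)² = [[13,8],[8,5]]
Q^13 = (Q^6)²·Q = [[377,233],[233,144]]
Q^27 = (Q^13)²·Q = [[267,311],[311,349]]
Q^55 = (Q^27)²·Q = [[384,199],[199,185]]
Q^110 = (Q^55)² = [[382,47],[47,335]]
Q^221 = (Q^110)²·Q = [[266,365],[365,294]]
F_221 mod 393 = Q^221[0][1] = 365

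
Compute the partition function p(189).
1527273599625

p(n) counts ways to write n as a sum of positive integers (order ignored).
Euler's pentagonal recurrence: p(k) = p(k-1) + p(k-2) - p(k-5) - p(k-7) + p(k-12) + p(k-15) - ... (offsets j(3j∓1)/2, signs ++--, p(0)=1, p(<0)=0).
DP table for k = 0..188: p(0)=1, p(1)=1, p(2)=2, p(3)=3, p(4)=5, p(5)=7, p(6)=11, p(7)=15, p(8)=22, p(9)=30, p(10)=42, p(11)=56, p(12)=77, p(13)=101, p(14)=135, p(15)=176, p(16)=231, p(17)=297, p(18)=385, p(19)=490, p(20)=627, p(21)=792, p(22)=1002, p(23)=1255, p(24)=1575, p(25)=1958, p(26)=2436, p(27)=3010, p(28)=3718, p(29)=4565, p(30)=5604, p(31)=6842, p(32)=8349, p(33)=10143, p(34)=12310, p(35)=14883, p(36)=17977, p(37)=21637, p(38)=26015, p(39)=31185, p(40)=37338, p(41)=44583, p(42)=53174, p(43)=63261, p(44)=75175, p(45)=89134, p(46)=105558, p(47)=124754, p(48)=147273, p(49)=173525, p(50)=204226, p(51)=239943, p(52)=281589, p(53)=329931, p(54)=386155, p(55)=451276, p(56)=526823, p(57)=614154, p(58)=715220, p(59)=831820, p(60)=966467, p(61)=1121505, p(62)=1300156, p(63)=1505499, p(64)=1741630, p(65)=2012558, p(66)=2323520, p(67)=2679689, p(68)=3087735, p(69)=3554345, p(70)=4087968, p(71)=4697205, p(72)=5392783, p(73)=6185689, p(74)=7089500, p(75)=8118264, p(76)=9289091, p(77)=10619863, p(78)=12132164, p(79)=13848650, p(80)=15796476, p(81)=18004327, p(82)=20506255, p(83)=23338469, p(84)=26543660, p(85)=30167357, p(86)=34262962, p(87)=38887673, p(88)=44108109, p(89)=49995925, p(90)=56634173, p(91)=64112359, p(92)=72533807, p(93)=82010177, p(94)=92669720, p(95)=104651419, p(96)=118114304, p(97)=133230930, p(98)=150198136, p(99)=169229875, p(100)=190569292, p(101)=214481126, p(102)=241265379, p(103)=271248950, p(104)=304801365, p(105)=342325709, p(106)=384276336, p(107)=431149389, p(108)=483502844, p(109)=541946240, p(110)=607163746, p(111)=679903203, p(112)=761002156, p(113)=851376628, p(114)=952050665, p(115)=1064144451, p(116)=1188908248, p(117)=1327710076, p(118)=1482074143, p(119)=1653668665, p(120)=1844349560, p(121)=2056148051, p(122)=2291320912, p(123)=2552338241, p(124)=2841940500, p(125)=3163127352, p(126)=3519222692, p(127)=3913864295, p(128)=4351078600, p(129)=4835271870, p(130)=5371315400, p(131)=5964539504, p(132)=6620830889, p(133)=7346629512, p(134)=8149040695, p(135)=9035836076, p(136)=10015581680, p(137)=11097645016, p(138)=12292341831, p(139)=13610949895, p(140)=15065878135, p(141)=16670689208, p(142)=18440293320, p(143)=20390982757, p(144)=22540654445, p(145)=24908858009, p(146)=27517052599, p(147)=30388671978, p(148)=33549419497, p(149)=37027355200, p(150)=40853235313, p(151)=45060624582, p(152)=49686288421, p(153)=54770336324, p(154)=60356673280, p(155)=66493182097, p(156)=73232243759, p(157)=80630964769, p(158)=88751778802, p(159)=97662728555, p(160)=107438159466, p(161)=118159068427, p(162)=129913904637, p(163)=142798995930, p(164)=156919475295, p(165)=172389800255, p(166)=189334822579, p(167)=207890420102, p(168)=228204732751, p(169)=250438925115, p(170)=274768617130, p(171)=301384802048, p(172)=330495499613, p(173)=362326859895, p(174)=397125074750, p(175)=435157697830, p(176)=476715857290, p(177)=522115831195, p(178)=571701605655, p(179)=625846753120, p(180)=684957390936, p(181)=749474411781, p(182)=819876908323, p(183)=896684817527, p(184)=980462880430, p(185)=1071823774337, p(186)=1171432692373, p(187)=1280011042268, p(188)=1398341745571.
Final step: p(189) = p(188) + p(187) - p(184) - p(182) + p(177) + p(174) - p(167) - p(163) + p(154) + p(149) - p(138) - p(132) + p(119) + p(112) - p(97) - p(89) + p(72) + p(63) - p(44) - p(34) + p(13) + p(2)
= 1398341745571 + 1280011042268 - 980462880430 - 819876908323 + 522115831195 + 397125074750 - 207890420102 - 142798995930 + 60356673280 + 37027355200 - 12292341831 - 6620830889 + 1653668665 + 761002156 - 133230930 - 49995925 + 5392783 + 1505499 - 75175 - 12310 + 101 + 2
= 1527273599625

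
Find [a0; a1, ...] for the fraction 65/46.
[1; 2, 2, 2, 1, 2]

Euclidean algorithm steps:
65 = 1 × 46 + 19
46 = 2 × 19 + 8
19 = 2 × 8 + 3
8 = 2 × 3 + 2
3 = 1 × 2 + 1
2 = 2 × 1 + 0
Continued fraction: [1; 2, 2, 2, 1, 2]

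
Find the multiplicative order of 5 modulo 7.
6

7 is prime, so ord(5) divides φ(7) = 6.
Divisors of 6: 1, 2, 3, 6.
Repeated squaring: 5^1 ≡ 5, 5^2 ≡ 4, 5^4 ≡ 2 (mod 7).
Test 5^d mod 7 for each divisor d in increasing order:
5^1 ≡ 5
5^2 ≡ 4
5^3 = 5^2·5^1 ≡ 6
5^6 = 5^4·5^2 ≡ 1  ← first divisor giving 1
The order is 6.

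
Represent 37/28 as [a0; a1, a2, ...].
[1; 3, 9]

Euclidean algorithm steps:
37 = 1 × 28 + 9
28 = 3 × 9 + 1
9 = 9 × 1 + 0
Continued fraction: [1; 3, 9]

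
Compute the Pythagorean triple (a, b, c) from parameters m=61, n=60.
(121, 7320, 7321)

Euclid's formula: a = m² - n², b = 2mn, c = m² + n²
m = 61, n = 60
a = 61² - 60² = 3721 - 3600 = 121
b = 2 × 61 × 60 = 7320
c = 61² + 60² = 3721 + 3600 = 7321
Verification: 121² + 7320² = 14641 + 53582400 = 53597041 = 7321² ✓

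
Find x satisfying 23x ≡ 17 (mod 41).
x ≡ 15 (mod 41)

gcd(23, 41) = 1, which divides 17, so solutions exist.
Find 23^(-1) mod 41 by the extended Euclidean algorithm:
41 = 1 × 23 + 18  ⟹  18 = (1)·41 + (-1)·23
23 = 1 × 18 + 5  ⟹  5 = (-1)·41 + (2)·23
18 = 3 × 5 + 3  ⟹  3 = (4)·41 + (-7)·23
5 = 1 × 3 + 2  ⟹  2 = (-5)·41 + (9)·23
3 = 1 × 2 + 1  ⟹  1 = (9)·41 + (-16)·23
So (-16)·23 ≡ 1 (mod 41), i.e. 23^(-1) ≡ -16 ≡ 25 (mod 41).
x ≡ 25 × 17 = 425 ≡ 15 (mod 41).
Check: 23 × 15 = 345 ≡ 17 (mod 41).
Unique solution: x ≡ 15 (mod 41)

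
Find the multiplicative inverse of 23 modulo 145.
82

gcd(23, 145) = 1, so the inverse exists.
Extended Euclidean algorithm on (145, 23):
145 = 6 × 23 + 7  ⟹  7 = (1)·145 + (-6)·23
23 = 3 × 7 + 2  ⟹  2 = (-3)·145 + (19)·23
7 = 3 × 2 + 1  ⟹  1 = (10)·145 + (-63)·23
So (-63)·23 ≡ 1 (mod 145), i.e. 23^(-1) ≡ -63 ≡ 82 (mod 145).
Check: 23 × 82 = 1886 ≡ 1 (mod 145)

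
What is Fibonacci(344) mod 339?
225

Matrix identity: Q^n = [[F_(n+1), F_n], [F_n, F_(n-1)]] with Q = [[1,1],[1,0]].
n = 344 = 101011000₂. Square-and-multiply, entries mod 339:
Q^1 = [[1,1],[1,0]]
Q^2 = (Q^1)² = [[2,1],[1,1]]
Q^5 = (Q^2)²·Q = [[8,5],[5,3]]
Q^10 = (Q^5)² = [[89,55],[55,34]]
Q^21 = (Q^10)²·Q = [[83,98],[98,324]]
Q^43 = (Q^21)²·Q = [[105,221],[221,223]]
Q^86 = (Q^43)² = [[202,281],[281,260]]
Q^172 = (Q^86)² = [[98,324],[324,113]]
Q^344 = (Q^172)² = [[337,225],[225,112]]
F_344 mod 339 = Q^344[0][1] = 225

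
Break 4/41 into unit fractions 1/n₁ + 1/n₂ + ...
1/11 + 1/151 + 1/34051 + 1/2318907151

Greedy algorithm:
4/41: ceiling(41/4) = 11, use 1/11
3/451: ceiling(451/3) = 151, use 1/151
2/68101: ceiling(68101/2) = 34051, use 1/34051
1/2318907151: ceiling(2318907151/1) = 2318907151, use 1/2318907151
Result: 4/41 = 1/11 + 1/151 + 1/34051 + 1/2318907151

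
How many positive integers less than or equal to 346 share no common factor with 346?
172

346 = 2 × 173
φ(n) = n × ∏(1 - 1/p) for each prime p dividing n
φ(346) = 346 × (1 - 1/2) × (1 - 1/173) = 172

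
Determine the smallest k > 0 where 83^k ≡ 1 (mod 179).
89

179 is prime, so ord(83) divides φ(179) = 178.
Divisors of 178: 1, 2, 89, 178.
Repeated squaring: 83^1 ≡ 83, 83^2 ≡ 87, 83^4 ≡ 51, 83^8 ≡ 95, 83^16 ≡ 75, 83^32 ≡ 76, 83^64 ≡ 48, 83^128 ≡ 156 (mod 179).
Test 83^d mod 179 for each divisor d in increasing order:
83^1 ≡ 83
83^2 ≡ 87
83^89 = 83^64·83^16·83^8·83^1 ≡ 1  ← first divisor giving 1
The order is 89.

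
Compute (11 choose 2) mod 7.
6

Using Lucas' theorem:
Write n=11 and k=2 in base 7:
n in base 7: [1, 4]
k in base 7: [0, 2]
C(11,2) mod 7 = ∏ C(n_i, k_i) mod 7
Digit binomials (mod 7): C(1,0) = 1; C(4,2) = 6
Product: 1 × 6 = 6 ≡ 6 (mod 7)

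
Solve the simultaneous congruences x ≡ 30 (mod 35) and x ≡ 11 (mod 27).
65

Using Chinese Remainder Theorem:
M = 35 × 27 = 945
M1 = 27, M2 = 35
y1 = 27^(-1) mod 35 = 13
y2 = 35^(-1) mod 27 = 17
x = (30×27×13 + 11×35×17) mod 945 = 65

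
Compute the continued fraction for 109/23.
[4; 1, 2, 1, 5]

Euclidean algorithm steps:
109 = 4 × 23 + 17
23 = 1 × 17 + 6
17 = 2 × 6 + 5
6 = 1 × 5 + 1
5 = 5 × 1 + 0
Continued fraction: [4; 1, 2, 1, 5]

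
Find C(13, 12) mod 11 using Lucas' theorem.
2

Using Lucas' theorem:
Write n=13 and k=12 in base 11:
n in base 11: [1, 2]
k in base 11: [1, 1]
C(13,12) mod 11 = ∏ C(n_i, k_i) mod 11
Digit binomials (mod 11): C(1,1) = 1; C(2,1) = 2
Product: 1 × 2 = 2 ≡ 2 (mod 11)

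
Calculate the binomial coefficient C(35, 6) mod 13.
6

Using Lucas' theorem:
Write n=35 and k=6 in base 13:
n in base 13: [2, 9]
k in base 13: [0, 6]
C(35,6) mod 13 = ∏ C(n_i, k_i) mod 13
Digit binomials (mod 13): C(2,0) = 1; C(9,6) = 84 ≡ 6
Product: 1 × 6 = 6 ≡ 6 (mod 13)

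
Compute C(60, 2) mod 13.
2

Using Lucas' theorem:
Write n=60 and k=2 in base 13:
n in base 13: [4, 8]
k in base 13: [0, 2]
C(60,2) mod 13 = ∏ C(n_i, k_i) mod 13
Digit binomials (mod 13): C(4,0) = 1; C(8,2) = 28 ≡ 2
Product: 1 × 2 = 2 ≡ 2 (mod 13)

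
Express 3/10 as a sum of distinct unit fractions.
1/4 + 1/20

Greedy algorithm:
3/10: ceiling(10/3) = 4, use 1/4
1/20: ceiling(20/1) = 20, use 1/20
Result: 3/10 = 1/4 + 1/20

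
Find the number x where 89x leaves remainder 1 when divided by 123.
47

gcd(89, 123) = 1, so the inverse exists.
Extended Euclidean algorithm on (123, 89):
123 = 1 × 89 + 34  ⟹  34 = (1)·123 + (-1)·89
89 = 2 × 34 + 21  ⟹  21 = (-2)·123 + (3)·89
34 = 1 × 21 + 13  ⟹  13 = (3)·123 + (-4)·89
21 = 1 × 13 + 8  ⟹  8 = (-5)·123 + (7)·89
13 = 1 × 8 + 5  ⟹  5 = (8)·123 + (-11)·89
8 = 1 × 5 + 3  ⟹  3 = (-13)·123 + (18)·89
5 = 1 × 3 + 2  ⟹  2 = (21)·123 + (-29)·89
3 = 1 × 2 + 1  ⟹  1 = (-34)·123 + (47)·89
So (47)·89 ≡ 1 (mod 123), i.e. 89^(-1) ≡ 47 (mod 123).
Check: 89 × 47 = 4183 ≡ 1 (mod 123)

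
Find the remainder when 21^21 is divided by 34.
21

Repeated squaring. Binary of 21 = 10101.
21^1 ≡ 21 (mod 34); 21^2 ≡ 33 (mod 34); 21^4 ≡ 1 (mod 34); 21^8 ≡ 1 (mod 34); 21^16 ≡ 1 (mod 34)
21^21 = 21^1 × 21^4 × 21^16 ≡ 21 (mod 34)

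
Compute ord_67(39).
33

67 is prime, so ord(39) divides φ(67) = 66.
Divisors of 66: 1, 2, 3, 6, 11, 22, 33, 66.
Repeated squaring: 39^1 ≡ 39, 39^2 ≡ 47, 39^4 ≡ 65, 39^8 ≡ 4, 39^16 ≡ 16, 39^32 ≡ 55, 39^64 ≡ 10 (mod 67).
Test 39^d mod 67 for each divisor d in increasing order:
39^1 ≡ 39
39^2 ≡ 47
39^3 = 39^2·39^1 ≡ 24
39^6 = 39^4·39^2 ≡ 40
39^11 = 39^8·39^2·39^1 ≡ 29
39^22 = 39^16·39^4·39^2 ≡ 37
39^33 = 39^32·39^1 ≡ 1  ← first divisor giving 1
The order is 33.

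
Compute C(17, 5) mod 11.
6

Using Lucas' theorem:
Write n=17 and k=5 in base 11:
n in base 11: [1, 6]
k in base 11: [0, 5]
C(17,5) mod 11 = ∏ C(n_i, k_i) mod 11
Digit binomials (mod 11): C(1,0) = 1; C(6,5) = 6
Product: 1 × 6 = 6 ≡ 6 (mod 11)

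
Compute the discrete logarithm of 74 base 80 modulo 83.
43

Baby-step giant-step with step n = ⌈√83⌉ = 10.
Baby steps 80^j mod 83 (j:value) for j=0..9: 0:1, 1:80, 2:9, 3:56, 4:81, 5:6, 6:65, 7:54, 8:4, 9:71.
Giant-step multiplier: 80^(-10) ≡ 80^(82-10) = 80^72 ≡ 30 (mod 83).
Giant steps γ_i = 74·30^i mod 83: γ_0=74, γ_1=62, γ_2=34, γ_3=24, γ_4=56 (in table at j=3).
x = i·n + j = 4·10 + 3 = 43.
Check: 80^43 ≡ 74 (mod 83).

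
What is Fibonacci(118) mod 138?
47

Matrix identity: Q^n = [[F_(n+1), F_n], [F_n, F_(n-1)]] with Q = [[1,1],[1,0]].
n = 118 = 1110110₂. Square-and-multiply, entries mod 138:
Q^1 = [[1,1],[1,0]]
Q^3 = (Q^1)²·Q = [[3,2],[2,1]]
Q^7 = (Q^3)²·Q = [[21,13],[13,8]]
Q^14 = (Q^7)² = [[58,101],[101,95]]
Q^29 = (Q^14)²·Q = [[38,41],[41,135]]
Q^59 = (Q^29)²·Q = [[6,89],[89,55]]
Q^118 = (Q^59)² = [[91,47],[47,44]]
F_118 mod 138 = Q^118[0][1] = 47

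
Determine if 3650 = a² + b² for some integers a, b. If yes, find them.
13² + 59² (a=13, b=59)

Factorization: 3650 = 2 × 5^2 × 73
By Fermat: n is sum of two squares iff every prime p ≡ 3 (mod 4) appears to even power.
All primes ≡ 3 (mod 4) appear to even power.
Search a = 0, 1, 2, … for 3650 - a² a perfect square: first hit at a = 13: 3650 - 169 = 3481 = 59².
3650 = 13² + 59² = 169 + 3481 ✓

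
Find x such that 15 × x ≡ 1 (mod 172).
23

gcd(15, 172) = 1, so the inverse exists.
Extended Euclidean algorithm on (172, 15):
172 = 11 × 15 + 7  ⟹  7 = (1)·172 + (-11)·15
15 = 2 × 7 + 1  ⟹  1 = (-2)·172 + (23)·15
So (23)·15 ≡ 1 (mod 172), i.e. 15^(-1) ≡ 23 (mod 172).
Check: 15 × 23 = 345 ≡ 1 (mod 172)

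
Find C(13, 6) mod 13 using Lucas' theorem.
0

Using Lucas' theorem:
Write n=13 and k=6 in base 13:
n in base 13: [1, 0]
k in base 13: [0, 6]
C(13,6) mod 13 = ∏ C(n_i, k_i) mod 13
Digit binomials (mod 13): C(1,0) = 1; C(0,6) = 0 (k_i > n_i)
Product: 1 × 0 = 0 ≡ 0 (mod 13)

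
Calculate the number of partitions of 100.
190569292

p(n) counts ways to write n as a sum of positive integers (order ignored).
Euler's pentagonal recurrence: p(k) = p(k-1) + p(k-2) - p(k-5) - p(k-7) + p(k-12) + p(k-15) - ... (offsets j(3j∓1)/2, signs ++--, p(0)=1, p(<0)=0).
DP table for k = 0..99: p(0)=1, p(1)=1, p(2)=2, p(3)=3, p(4)=5, p(5)=7, p(6)=11, p(7)=15, p(8)=22, p(9)=30, p(10)=42, p(11)=56, p(12)=77, p(13)=101, p(14)=135, p(15)=176, p(16)=231, p(17)=297, p(18)=385, p(19)=490, p(20)=627, p(21)=792, p(22)=1002, p(23)=1255, p(24)=1575, p(25)=1958, p(26)=2436, p(27)=3010, p(28)=3718, p(29)=4565, p(30)=5604, p(31)=6842, p(32)=8349, p(33)=10143, p(34)=12310, p(35)=14883, p(36)=17977, p(37)=21637, p(38)=26015, p(39)=31185, p(40)=37338, p(41)=44583, p(42)=53174, p(43)=63261, p(44)=75175, p(45)=89134, p(46)=105558, p(47)=124754, p(48)=147273, p(49)=173525, p(50)=204226, p(51)=239943, p(52)=281589, p(53)=329931, p(54)=386155, p(55)=451276, p(56)=526823, p(57)=614154, p(58)=715220, p(59)=831820, p(60)=966467, p(61)=1121505, p(62)=1300156, p(63)=1505499, p(64)=1741630, p(65)=2012558, p(66)=2323520, p(67)=2679689, p(68)=3087735, p(69)=3554345, p(70)=4087968, p(71)=4697205, p(72)=5392783, p(73)=6185689, p(74)=7089500, p(75)=8118264, p(76)=9289091, p(77)=10619863, p(78)=12132164, p(79)=13848650, p(80)=15796476, p(81)=18004327, p(82)=20506255, p(83)=23338469, p(84)=26543660, p(85)=30167357, p(86)=34262962, p(87)=38887673, p(88)=44108109, p(89)=49995925, p(90)=56634173, p(91)=64112359, p(92)=72533807, p(93)=82010177, p(94)=92669720, p(95)=104651419, p(96)=118114304, p(97)=133230930, p(98)=150198136, p(99)=169229875.
Final step: p(100) = p(99) + p(98) - p(95) - p(93) + p(88) + p(85) - p(78) - p(74) + p(65) + p(60) - p(49) - p(43) + p(30) + p(23) - p(8) - p(0)
= 169229875 + 150198136 - 104651419 - 82010177 + 44108109 + 30167357 - 12132164 - 7089500 + 2012558 + 966467 - 173525 - 63261 + 5604 + 1255 - 22 - 1
= 190569292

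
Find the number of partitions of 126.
3519222692

p(n) counts ways to write n as a sum of positive integers (order ignored).
Euler's pentagonal recurrence: p(k) = p(k-1) + p(k-2) - p(k-5) - p(k-7) + p(k-12) + p(k-15) - ... (offsets j(3j∓1)/2, signs ++--, p(0)=1, p(<0)=0).
DP table for k = 0..125: p(0)=1, p(1)=1, p(2)=2, p(3)=3, p(4)=5, p(5)=7, p(6)=11, p(7)=15, p(8)=22, p(9)=30, p(10)=42, p(11)=56, p(12)=77, p(13)=101, p(14)=135, p(15)=176, p(16)=231, p(17)=297, p(18)=385, p(19)=490, p(20)=627, p(21)=792, p(22)=1002, p(23)=1255, p(24)=1575, p(25)=1958, p(26)=2436, p(27)=3010, p(28)=3718, p(29)=4565, p(30)=5604, p(31)=6842, p(32)=8349, p(33)=10143, p(34)=12310, p(35)=14883, p(36)=17977, p(37)=21637, p(38)=26015, p(39)=31185, p(40)=37338, p(41)=44583, p(42)=53174, p(43)=63261, p(44)=75175, p(45)=89134, p(46)=105558, p(47)=124754, p(48)=147273, p(49)=173525, p(50)=204226, p(51)=239943, p(52)=281589, p(53)=329931, p(54)=386155, p(55)=451276, p(56)=526823, p(57)=614154, p(58)=715220, p(59)=831820, p(60)=966467, p(61)=1121505, p(62)=1300156, p(63)=1505499, p(64)=1741630, p(65)=2012558, p(66)=2323520, p(67)=2679689, p(68)=3087735, p(69)=3554345, p(70)=4087968, p(71)=4697205, p(72)=5392783, p(73)=6185689, p(74)=7089500, p(75)=8118264, p(76)=9289091, p(77)=10619863, p(78)=12132164, p(79)=13848650, p(80)=15796476, p(81)=18004327, p(82)=20506255, p(83)=23338469, p(84)=26543660, p(85)=30167357, p(86)=34262962, p(87)=38887673, p(88)=44108109, p(89)=49995925, p(90)=56634173, p(91)=64112359, p(92)=72533807, p(93)=82010177, p(94)=92669720, p(95)=104651419, p(96)=118114304, p(97)=133230930, p(98)=150198136, p(99)=169229875, p(100)=190569292, p(101)=214481126, p(102)=241265379, p(103)=271248950, p(104)=304801365, p(105)=342325709, p(106)=384276336, p(107)=431149389, p(108)=483502844, p(109)=541946240, p(110)=607163746, p(111)=679903203, p(112)=761002156, p(113)=851376628, p(114)=952050665, p(115)=1064144451, p(116)=1188908248, p(117)=1327710076, p(118)=1482074143, p(119)=1653668665, p(120)=1844349560, p(121)=2056148051, p(122)=2291320912, p(123)=2552338241, p(124)=2841940500, p(125)=3163127352.
Final step: p(126) = p(125) + p(124) - p(121) - p(119) + p(114) + p(111) - p(104) - p(100) + p(91) + p(86) - p(75) - p(69) + p(56) + p(49) - p(34) - p(26) + p(9) + p(0)
= 3163127352 + 2841940500 - 2056148051 - 1653668665 + 952050665 + 679903203 - 304801365 - 190569292 + 64112359 + 34262962 - 8118264 - 3554345 + 526823 + 173525 - 12310 - 2436 + 30 + 1
= 3519222692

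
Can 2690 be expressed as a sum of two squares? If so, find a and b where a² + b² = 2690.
17² + 49² (a=17, b=49)

Factorization: 2690 = 2 × 5 × 269
By Fermat: n is sum of two squares iff every prime p ≡ 3 (mod 4) appears to even power.
All primes ≡ 3 (mod 4) appear to even power.
Search a = 0, 1, 2, … for 2690 - a² a perfect square: first hit at a = 17: 2690 - 289 = 2401 = 49².
2690 = 17² + 49² = 289 + 2401 ✓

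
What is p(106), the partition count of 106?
384276336

p(n) counts ways to write n as a sum of positive integers (order ignored).
Euler's pentagonal recurrence: p(k) = p(k-1) + p(k-2) - p(k-5) - p(k-7) + p(k-12) + p(k-15) - ... (offsets j(3j∓1)/2, signs ++--, p(0)=1, p(<0)=0).
DP table for k = 0..105: p(0)=1, p(1)=1, p(2)=2, p(3)=3, p(4)=5, p(5)=7, p(6)=11, p(7)=15, p(8)=22, p(9)=30, p(10)=42, p(11)=56, p(12)=77, p(13)=101, p(14)=135, p(15)=176, p(16)=231, p(17)=297, p(18)=385, p(19)=490, p(20)=627, p(21)=792, p(22)=1002, p(23)=1255, p(24)=1575, p(25)=1958, p(26)=2436, p(27)=3010, p(28)=3718, p(29)=4565, p(30)=5604, p(31)=6842, p(32)=8349, p(33)=10143, p(34)=12310, p(35)=14883, p(36)=17977, p(37)=21637, p(38)=26015, p(39)=31185, p(40)=37338, p(41)=44583, p(42)=53174, p(43)=63261, p(44)=75175, p(45)=89134, p(46)=105558, p(47)=124754, p(48)=147273, p(49)=173525, p(50)=204226, p(51)=239943, p(52)=281589, p(53)=329931, p(54)=386155, p(55)=451276, p(56)=526823, p(57)=614154, p(58)=715220, p(59)=831820, p(60)=966467, p(61)=1121505, p(62)=1300156, p(63)=1505499, p(64)=1741630, p(65)=2012558, p(66)=2323520, p(67)=2679689, p(68)=3087735, p(69)=3554345, p(70)=4087968, p(71)=4697205, p(72)=5392783, p(73)=6185689, p(74)=7089500, p(75)=8118264, p(76)=9289091, p(77)=10619863, p(78)=12132164, p(79)=13848650, p(80)=15796476, p(81)=18004327, p(82)=20506255, p(83)=23338469, p(84)=26543660, p(85)=30167357, p(86)=34262962, p(87)=38887673, p(88)=44108109, p(89)=49995925, p(90)=56634173, p(91)=64112359, p(92)=72533807, p(93)=82010177, p(94)=92669720, p(95)=104651419, p(96)=118114304, p(97)=133230930, p(98)=150198136, p(99)=169229875, p(100)=190569292, p(101)=214481126, p(102)=241265379, p(103)=271248950, p(104)=304801365, p(105)=342325709.
Final step: p(106) = p(105) + p(104) - p(101) - p(99) + p(94) + p(91) - p(84) - p(80) + p(71) + p(66) - p(55) - p(49) + p(36) + p(29) - p(14) - p(6)
= 342325709 + 304801365 - 214481126 - 169229875 + 92669720 + 64112359 - 26543660 - 15796476 + 4697205 + 2323520 - 451276 - 173525 + 17977 + 4565 - 135 - 11
= 384276336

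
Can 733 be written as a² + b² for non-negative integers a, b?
2² + 27² (a=2, b=27)

Factorization: 733 = 733
By Fermat: n is sum of two squares iff every prime p ≡ 3 (mod 4) appears to even power.
All primes ≡ 3 (mod 4) appear to even power.
Search a = 0, 1, 2, … for 733 - a² a perfect square: first hit at a = 2: 733 - 4 = 729 = 27².
733 = 2² + 27² = 4 + 729 ✓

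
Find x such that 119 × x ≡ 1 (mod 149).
144

gcd(119, 149) = 1, so the inverse exists.
Extended Euclidean algorithm on (149, 119):
149 = 1 × 119 + 30  ⟹  30 = (1)·149 + (-1)·119
119 = 3 × 30 + 29  ⟹  29 = (-3)·149 + (4)·119
30 = 1 × 29 + 1  ⟹  1 = (4)·149 + (-5)·119
So (-5)·119 ≡ 1 (mod 149), i.e. 119^(-1) ≡ -5 ≡ 144 (mod 149).
Check: 119 × 144 = 17136 ≡ 1 (mod 149)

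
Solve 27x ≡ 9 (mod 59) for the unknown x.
x ≡ 20 (mod 59)

gcd(27, 59) = 1, which divides 9, so solutions exist.
Find 27^(-1) mod 59 by the extended Euclidean algorithm:
59 = 2 × 27 + 5  ⟹  5 = (1)·59 + (-2)·27
27 = 5 × 5 + 2  ⟹  2 = (-5)·59 + (11)·27
5 = 2 × 2 + 1  ⟹  1 = (11)·59 + (-24)·27
So (-24)·27 ≡ 1 (mod 59), i.e. 27^(-1) ≡ -24 ≡ 35 (mod 59).
x ≡ 35 × 9 = 315 ≡ 20 (mod 59).
Check: 27 × 20 = 540 ≡ 9 (mod 59).
Unique solution: x ≡ 20 (mod 59)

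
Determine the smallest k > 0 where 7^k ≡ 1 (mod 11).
10

11 is prime, so ord(7) divides φ(11) = 10.
Divisors of 10: 1, 2, 5, 10.
Repeated squaring: 7^1 ≡ 7, 7^2 ≡ 5, 7^4 ≡ 3, 7^8 ≡ 9 (mod 11).
Test 7^d mod 11 for each divisor d in increasing order:
7^1 ≡ 7
7^2 ≡ 5
7^5 = 7^4·7^1 ≡ 10
7^10 = 7^8·7^2 ≡ 1  ← first divisor giving 1
The order is 10.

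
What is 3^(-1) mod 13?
9

gcd(3, 13) = 1, so the inverse exists.
Extended Euclidean algorithm on (13, 3):
13 = 4 × 3 + 1  ⟹  1 = (1)·13 + (-4)·3
So (-4)·3 ≡ 1 (mod 13), i.e. 3^(-1) ≡ -4 ≡ 9 (mod 13).
Check: 3 × 9 = 27 ≡ 1 (mod 13)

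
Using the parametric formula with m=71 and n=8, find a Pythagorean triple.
(4977, 1136, 5105)

Euclid's formula: a = m² - n², b = 2mn, c = m² + n²
m = 71, n = 8
a = 71² - 8² = 5041 - 64 = 4977
b = 2 × 71 × 8 = 1136
c = 71² + 8² = 5041 + 64 = 5105
Verification: 4977² + 1136² = 24770529 + 1290496 = 26061025 = 5105² ✓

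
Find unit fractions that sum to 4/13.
1/4 + 1/18 + 1/468

Greedy algorithm:
4/13: ceiling(13/4) = 4, use 1/4
3/52: ceiling(52/3) = 18, use 1/18
1/468: ceiling(468/1) = 468, use 1/468
Result: 4/13 = 1/4 + 1/18 + 1/468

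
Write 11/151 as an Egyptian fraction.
1/14 + 1/705 + 1/1490370

Greedy algorithm:
11/151: ceiling(151/11) = 14, use 1/14
3/2114: ceiling(2114/3) = 705, use 1/705
1/1490370: ceiling(1490370/1) = 1490370, use 1/1490370
Result: 11/151 = 1/14 + 1/705 + 1/1490370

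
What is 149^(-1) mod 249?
122

gcd(149, 249) = 1, so the inverse exists.
Extended Euclidean algorithm on (249, 149):
249 = 1 × 149 + 100  ⟹  100 = (1)·249 + (-1)·149
149 = 1 × 100 + 49  ⟹  49 = (-1)·249 + (2)·149
100 = 2 × 49 + 2  ⟹  2 = (3)·249 + (-5)·149
49 = 24 × 2 + 1  ⟹  1 = (-73)·249 + (122)·149
So (122)·149 ≡ 1 (mod 249), i.e. 149^(-1) ≡ 122 (mod 249).
Check: 149 × 122 = 18178 ≡ 1 (mod 249)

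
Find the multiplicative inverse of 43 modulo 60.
7

gcd(43, 60) = 1, so the inverse exists.
Extended Euclidean algorithm on (60, 43):
60 = 1 × 43 + 17  ⟹  17 = (1)·60 + (-1)·43
43 = 2 × 17 + 9  ⟹  9 = (-2)·60 + (3)·43
17 = 1 × 9 + 8  ⟹  8 = (3)·60 + (-4)·43
9 = 1 × 8 + 1  ⟹  1 = (-5)·60 + (7)·43
So (7)·43 ≡ 1 (mod 60), i.e. 43^(-1) ≡ 7 (mod 60).
Check: 43 × 7 = 301 ≡ 1 (mod 60)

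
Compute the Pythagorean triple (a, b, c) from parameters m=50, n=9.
(2419, 900, 2581)

Euclid's formula: a = m² - n², b = 2mn, c = m² + n²
m = 50, n = 9
a = 50² - 9² = 2500 - 81 = 2419
b = 2 × 50 × 9 = 900
c = 50² + 9² = 2500 + 81 = 2581
Verification: 2419² + 900² = 5851561 + 810000 = 6661561 = 2581² ✓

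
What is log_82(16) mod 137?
72

Baby-step giant-step with step n = ⌈√137⌉ = 12.
Baby steps 82^j mod 137 (j:value) for j=0..11: 0:1, 1:82, 2:11, 3:80, 4:121, 5:58, 6:98, 7:90, 8:119, 9:31, 10:76, 11:67.
Giant-step multiplier: 82^(-12) ≡ 82^(136-12) = 82^124 ≡ 49 (mod 137).
Giant steps γ_i = 16·49^i mod 137: γ_0=16, γ_1=99, γ_2=56, γ_3=4, γ_4=59, γ_5=14, γ_6=1 (in table at j=0).
x = i·n + j = 6·12 + 0 = 72.
Check: 82^72 ≡ 16 (mod 137).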